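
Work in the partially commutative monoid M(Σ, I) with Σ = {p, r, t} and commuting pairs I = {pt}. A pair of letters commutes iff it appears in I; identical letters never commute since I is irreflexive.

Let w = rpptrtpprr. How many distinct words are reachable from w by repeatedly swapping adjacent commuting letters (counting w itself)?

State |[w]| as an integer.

9

drop 0:r onto floor
drop 1:p onto {0:r}
drop 2:p onto {1:p}
drop 3:t onto {0:r}
drop 4:r onto {2:p, 3:t}
drop 5:t onto {4:r}
drop 6:p onto {4:r}
drop 7:p onto {6:p}
drop 8:r onto {5:t, 7:p}
drop 9:r onto {8:r}
ground layer = {0:r}
drop-orders for the pieces not yet dropped (sum over which currently-grounded one goes next):
  1 to go: {9} 1
  2 to go: {8,9} 1
  3 to go: {5,8,9} 1  {7,8,9} 1
  4 to go: {5,7,8,9} 2  {6,7,8,9} 1
  5 to go: {5,6,7,8,9} 3
  6 to go: {4,5,6,7,8,9} 3
  7 to go: {2,4,5,6,7,8,9} 3  {3,4,5,6,7,8,9} 3
  8 to go: {1,2,4,5,6,7,8,9} 3  {2,3,4,5,6,7,8,9} 6
  if 0:r drops first: 9 orders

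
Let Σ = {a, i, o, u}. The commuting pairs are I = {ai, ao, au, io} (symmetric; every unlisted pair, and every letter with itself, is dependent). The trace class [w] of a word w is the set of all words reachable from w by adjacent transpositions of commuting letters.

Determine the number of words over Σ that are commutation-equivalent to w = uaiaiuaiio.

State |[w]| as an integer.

0(u) covers ∅
1(a) covers ∅
2(i) covers 0:u
3(a) covers 1:a
4(i) covers 2:i
5(u) covers 4:i
6(a) covers 3:a
7(i) covers 5:u
8(i) covers 7:i
9(o) covers 5:u
floor of heap: 0:u, 1:a
completions by unplaced set U, small U first (add the entries for U minus each lowest piece of U):
  |U|=1: {6}:1  {8}:1  {9}:1
  |U|=2: {3,6}:1  {6,8}:2  {6,9}:2  {7,8}:1  {8,9}:2
  |U|=3: {1,3,6}:1  {3,6,8}:3  {3,6,9}:3  {6,7,8}:3  {6,8,9}:6  {7,8,9}:3
  |U|=4: {1,3,6,8}:4  {1,3,6,9}:4  {3,6,7,8}:6  {3,6,8,9}:12  {5,7,8,9}:3  {6,7,8,9}:12
  |U|=5: {1,3,6,7,8}:10  {1,3,6,8,9}:20  {3,6,7,8,9}:30  {4,5,7,8,9}:3  {5,6,7,8,9}:15
  |U|=6: {1,3,6,7,8,9}:60  {2,4,5,7,8,9}:3  {3,5,6,7,8,9}:45  {4,5,6,7,8,9}:18
  |U|=7: {0,2,4,5,7,8,9}:3  {1,3,5,6,7,8,9}:105  {2,4,5,6,7,8,9}:21  {3,4,5,6,7,8,9}:63
  |U|=8: {0,2,4,5,6,7,8,9}:24  {1,3,4,5,6,7,8,9}:168  {2,3,4,5,6,7,8,9}:84
  start at 0(u): 252
  start at 1(a): 108
sum over floor = 360

360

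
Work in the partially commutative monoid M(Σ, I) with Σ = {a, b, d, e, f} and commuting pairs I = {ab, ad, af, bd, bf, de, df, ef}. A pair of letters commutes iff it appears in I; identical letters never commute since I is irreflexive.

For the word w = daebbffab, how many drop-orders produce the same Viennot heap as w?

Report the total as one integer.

1008

#0=d has no predecessor
#1=a has no predecessor
#2=e depends on [1:a]
#3=b depends on [2:e]
#4=b depends on [3:b]
#5=f has no predecessor
#6=f depends on [5:f]
#7=a depends on [2:e]
#8=b depends on [4:b]
sources: [0:d, 1:a, 5:f]
N(rest) = Σ N(rest − s) over sources s of rest; N(one piece) = 1:
  size 1 → [0]=1  [6]=1  [7]=1  [8]=1
  size 2 → [0,6]=2  [0,7]=2  [0,8]=2  [4,8]=1  [5,6]=1  [6,7]=2  [6,8]=2  [7,8]=2
  size 3 → [0,4,8]=3  [0,5,6]=3  [0,6,7]=6  [0,6,8]=6  [0,7,8]=6  [3,4,8]=1  [4,6,8]=3  [4,7,8]=3  [5,6,7]=3  [5,6,8]=3  [6,7,8]=6
  size 4 → [0,3,4,8]=4  [0,4,6,8]=12  [0,4,7,8]=12  [0,5,6,7]=12  [0,5,6,8]=12  [0,6,7,8]=24  [3,4,6,8]=4  [3,4,7,8]=4  [4,5,6,8]=6  [4,6,7,8]=12  [5,6,7,8]=12
  size 5 → [0,3,4,6,8]=20  [0,3,4,7,8]=20  [0,4,5,6,8]=30  [0,4,6,7,8]=60  [0,5,6,7,8]=60  [2,3,4,7,8]=4  [3,4,5,6,8]=10  [3,4,6,7,8]=20  [4,5,6,7,8]=30
  size 6 → [0,2,3,4,7,8]=24  [0,3,4,5,6,8]=60  [0,3,4,6,7,8]=120  [0,4,5,6,7,8]=180  [1,2,3,4,7,8]=4  [2,3,4,6,7,8]=24  [3,4,5,6,7,8]=60
  size 7 → [0,1,2,3,4,7,8]=28  [0,2,3,4,6,7,8]=168  [0,3,4,5,6,7,8]=420  [1,2,3,4,6,7,8]=28  [2,3,4,5,6,7,8]=84
  first=0(d) contributes 112
  first=1(a) contributes 672
  first=5(f) contributes 224
|[w]| = 1008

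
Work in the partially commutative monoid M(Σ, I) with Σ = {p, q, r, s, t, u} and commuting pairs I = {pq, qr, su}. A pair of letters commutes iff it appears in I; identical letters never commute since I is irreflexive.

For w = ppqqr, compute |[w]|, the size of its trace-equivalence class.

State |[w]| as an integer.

10

#0=p has no predecessor
#1=p depends on [0:p]
#2=q has no predecessor
#3=q depends on [2:q]
#4=r depends on [1:p]
sources: [0:p, 2:q]
N(rest) = Σ N(rest − s) over sources s of rest; N(one piece) = 1:
  size 1 → [3]=1  [4]=1
  size 2 → [1,4]=1  [2,3]=1  [3,4]=2
  size 3 → [0,1,4]=1  [1,3,4]=3  [2,3,4]=3
  first=0(p) contributes 6
  first=2(q) contributes 4
|[w]| = 10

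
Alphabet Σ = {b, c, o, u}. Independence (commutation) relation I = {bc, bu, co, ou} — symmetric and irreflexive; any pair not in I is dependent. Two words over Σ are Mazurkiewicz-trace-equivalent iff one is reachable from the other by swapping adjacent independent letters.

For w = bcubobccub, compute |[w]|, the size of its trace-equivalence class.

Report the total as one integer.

piece 0:b — minimal
piece 1:c — minimal
piece 2:u rests on {1:c}
piece 3:b rests on {0:b}
piece 4:o rests on {3:b}
piece 5:b rests on {4:o}
piece 6:c rests on {2:u}
piece 7:c rests on {6:c}
piece 8:u rests on {7:c}
piece 9:b rests on {5:b}
minimal pieces: {0:b, 1:c}
ways to finish when only these pieces remain (= sum over removing one remaining piece with nothing left below it):
  1 left: {8}→1  {9}→1
  2 left: {5,9}→1  {7,8}→1  {8,9}→2
  3 left: {4,5,9}→1  {5,8,9}→3  {6,7,8}→1  {7,8,9}→3
  4 left: {2,6,7,8}→1  {3,4,5,9}→1  {4,5,8,9}→4  {5,7,8,9}→6  {6,7,8,9}→4
  5 left: {0,3,4,5,9}→1  {1,2,6,7,8}→1  {2,6,7,8,9}→5  {3,4,5,8,9}→5  {4,5,7,8,9}→10  {5,6,7,8,9}→10
  6 left: {0,3,4,5,8,9}→6  {1,2,6,7,8,9}→6  {2,5,6,7,8,9}→15  {3,4,5,7,8,9}→15  {4,5,6,7,8,9}→20
  7 left: {0,3,4,5,7,8,9}→21  {1,2,5,6,7,8,9}→21  {2,4,5,6,7,8,9}→35  {3,4,5,6,7,8,9}→35
  8 left: {0,3,4,5,6,7,8,9}→56  {1,2,4,5,6,7,8,9}→56  {2,3,4,5,6,7,8,9}→70
  placing 0:b first → 126 extensions
  placing 1:c first → 126 extensions
total linear extensions = 252

252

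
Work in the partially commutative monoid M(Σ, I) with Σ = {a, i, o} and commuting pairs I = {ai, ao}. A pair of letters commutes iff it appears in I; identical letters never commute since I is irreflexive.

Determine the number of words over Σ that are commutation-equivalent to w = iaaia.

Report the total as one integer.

10

drop 0:i onto floor
drop 1:a onto floor
drop 2:a onto {1:a}
drop 3:i onto {0:i}
drop 4:a onto {2:a}
ground layer = {0:i, 1:a}
drop-orders for the pieces not yet dropped (sum over which currently-grounded one goes next):
  1 to go: {3} 1  {4} 1
  2 to go: {0,3} 1  {2,4} 1  {3,4} 2
  3 to go: {0,3,4} 3  {1,2,4} 1  {2,3,4} 3
  if 0:i drops first: 4 orders
  if 1:a drops first: 6 orders
heap linearizations: 10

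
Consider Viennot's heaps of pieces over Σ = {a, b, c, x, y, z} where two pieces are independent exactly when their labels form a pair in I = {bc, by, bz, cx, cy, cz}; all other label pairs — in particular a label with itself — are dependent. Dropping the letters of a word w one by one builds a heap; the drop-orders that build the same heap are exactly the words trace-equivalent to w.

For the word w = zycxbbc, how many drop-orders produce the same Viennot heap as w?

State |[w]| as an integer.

21

#0=z has no predecessor
#1=y depends on [0:z]
#2=c has no predecessor
#3=x depends on [1:y]
#4=b depends on [3:x]
#5=b depends on [4:b]
#6=c depends on [2:c]
sources: [0:z, 2:c]
N(rest) = Σ N(rest − s) over sources s of rest; N(one piece) = 1:
  size 1 → [5]=1  [6]=1
  size 2 → [2,6]=1  [4,5]=1  [5,6]=2
  size 3 → [2,5,6]=3  [3,4,5]=1  [4,5,6]=3
  size 4 → [1,3,4,5]=1  [2,4,5,6]=6  [3,4,5,6]=4
  size 5 → [0,1,3,4,5]=1  [1,3,4,5,6]=5  [2,3,4,5,6]=10
  first=0(z) contributes 15
  first=2(c) contributes 6
|[w]| = 21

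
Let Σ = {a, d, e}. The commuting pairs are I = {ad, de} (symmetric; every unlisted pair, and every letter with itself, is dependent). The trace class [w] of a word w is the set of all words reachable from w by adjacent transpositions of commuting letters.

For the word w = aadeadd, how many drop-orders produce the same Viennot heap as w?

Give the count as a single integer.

0(a) covers ∅
1(a) covers 0:a
2(d) covers ∅
3(e) covers 1:a
4(a) covers 3:e
5(d) covers 2:d
6(d) covers 5:d
floor of heap: 0:a, 2:d
completions by unplaced set U, small U first (add the entries for U minus each lowest piece of U):
  |U|=1: {4}:1  {6}:1
  |U|=2: {3,4}:1  {4,6}:2  {5,6}:1
  |U|=3: {1,3,4}:1  {2,5,6}:1  {3,4,6}:3  {4,5,6}:3
  |U|=4: {0,1,3,4}:1  {1,3,4,6}:4  {2,4,5,6}:4  {3,4,5,6}:6
  |U|=5: {0,1,3,4,6}:5  {1,3,4,5,6}:10  {2,3,4,5,6}:10
  start at 0(a): 20
  start at 2(d): 15
sum over floor = 35

35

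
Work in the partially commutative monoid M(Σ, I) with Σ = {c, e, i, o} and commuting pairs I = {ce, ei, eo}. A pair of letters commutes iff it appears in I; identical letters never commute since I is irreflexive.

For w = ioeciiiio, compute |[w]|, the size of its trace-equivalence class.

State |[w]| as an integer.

#0=i has no predecessor
#1=o depends on [0:i]
#2=e has no predecessor
#3=c depends on [1:o]
#4=i depends on [3:c]
#5=i depends on [4:i]
#6=i depends on [5:i]
#7=i depends on [6:i]
#8=o depends on [7:i]
sources: [0:i, 2:e]
N(rest) = Σ N(rest − s) over sources s of rest; N(one piece) = 1:
  size 1 → [2]=1  [8]=1
  size 2 → [2,8]=2  [7,8]=1
  size 3 → [2,7,8]=3  [6,7,8]=1
  size 4 → [2,6,7,8]=4  [5,6,7,8]=1
  size 5 → [2,5,6,7,8]=5  [4,5,6,7,8]=1
  size 6 → [2,4,5,6,7,8]=6  [3,4,5,6,7,8]=1
  size 7 → [1,3,4,5,6,7,8]=1  [2,3,4,5,6,7,8]=7
  first=0(i) contributes 8
  first=2(e) contributes 1
|[w]| = 9

9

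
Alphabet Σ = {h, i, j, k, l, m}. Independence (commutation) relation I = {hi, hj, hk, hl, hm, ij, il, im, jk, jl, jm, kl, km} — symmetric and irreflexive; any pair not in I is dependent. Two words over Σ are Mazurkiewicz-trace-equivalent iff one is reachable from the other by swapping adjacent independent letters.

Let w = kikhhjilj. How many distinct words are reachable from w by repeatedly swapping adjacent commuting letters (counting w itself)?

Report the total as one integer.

#0=k has no predecessor
#1=i depends on [0:k]
#2=k depends on [1:i]
#3=h has no predecessor
#4=h depends on [3:h]
#5=j has no predecessor
#6=i depends on [2:k]
#7=l has no predecessor
#8=j depends on [5:j]
sources: [0:k, 3:h, 5:j, 7:l]
N(rest) = Σ N(rest − s) over sources s of rest; N(one piece) = 1:
  size 1 → [4]=1  [6]=1  [7]=1  [8]=1
  size 2 → [2,6]=1  [3,4]=1  [4,6]=2  [4,7]=2  [4,8]=2  [5,8]=1  [6,7]=2  [6,8]=2  [7,8]=2
  size 3 → [1,2,6]=1  [2,4,6]=3  [2,6,7]=3  [2,6,8]=3  [3,4,6]=3  [3,4,7]=3  [3,4,8]=3  [4,5,8]=3  [4,6,7]=6  [4,6,8]=6  [4,7,8]=6  [5,6,8]=3  [5,7,8]=3  [6,7,8]=6
  size 4 → [0,1,2,6]=1  [1,2,4,6]=4  [1,2,6,7]=4  [1,2,6,8]=4  [2,3,4,6]=6  [2,4,6,7]=12  [2,4,6,8]=12  [2,5,6,8]=6  [2,6,7,8]=12  [3,4,5,8]=6  [3,4,6,7]=12  [3,4,6,8]=12  [3,4,7,8]=12  [4,5,6,8]=12  [4,5,7,8]=12  [4,6,7,8]=24  [5,6,7,8]=12
  size 5 → [0,1,2,4,6]=5  [0,1,2,6,7]=5  [0,1,2,6,8]=5  [1,2,3,4,6]=10  [1,2,4,6,7]=20  [1,2,4,6,8]=20  [1,2,5,6,8]=10  [1,2,6,7,8]=20  [2,3,4,6,7]=30  [2,3,4,6,8]=30  [2,4,5,6,8]=30  [2,4,6,7,8]=60  [2,5,6,7,8]=30  [3,4,5,6,8]=30  [3,4,5,7,8]=30  [3,4,6,7,8]=60  [4,5,6,7,8]=60
  size 6 → [0,1,2,3,4,6]=15  [0,1,2,4,6,7]=30  [0,1,2,4,6,8]=30  [0,1,2,5,6,8]=15  [0,1,2,6,7,8]=30  [1,2,3,4,6,7]=60  [1,2,3,4,6,8]=60  [1,2,4,5,6,8]=60  [1,2,4,6,7,8]=120  [1,2,5,6,7,8]=60  [2,3,4,5,6,8]=90  [2,3,4,6,7,8]=180  [2,4,5,6,7,8]=180  [3,4,5,6,7,8]=180
  size 7 → [0,1,2,3,4,6,7]=105  [0,1,2,3,4,6,8]=105  [0,1,2,4,5,6,8]=105  [0,1,2,4,6,7,8]=210  [0,1,2,5,6,7,8]=105  [1,2,3,4,5,6,8]=210  [1,2,3,4,6,7,8]=420  [1,2,4,5,6,7,8]=420  [2,3,4,5,6,7,8]=630
  first=0(k) contributes 1680
  first=3(h) contributes 840
  first=5(j) contributes 840
  first=7(l) contributes 420
|[w]| = 3780

3780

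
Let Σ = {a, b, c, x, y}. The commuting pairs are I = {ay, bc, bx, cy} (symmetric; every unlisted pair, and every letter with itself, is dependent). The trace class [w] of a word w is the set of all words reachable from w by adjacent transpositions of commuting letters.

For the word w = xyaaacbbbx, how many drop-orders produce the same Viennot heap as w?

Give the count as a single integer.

44

drop 0:x onto floor
drop 1:y onto {0:x}
drop 2:a onto {0:x}
drop 3:a onto {2:a}
drop 4:a onto {3:a}
drop 5:c onto {4:a}
drop 6:b onto {1:y, 4:a}
drop 7:b onto {6:b}
drop 8:b onto {7:b}
drop 9:x onto {1:y, 5:c}
ground layer = {0:x}
drop-orders for the pieces not yet dropped (sum over which currently-grounded one goes next):
  1 to go: {8} 1  {9} 1
  2 to go: {5,9} 1  {7,8} 1  {8,9} 2
  3 to go: {5,8,9} 3  {6,7,8} 1  {7,8,9} 3
  4 to go: {5,7,8,9} 6  {6,7,8,9} 4
  5 to go: {1,6,7,8,9} 4  {5,6,7,8,9} 10
  6 to go: {1,5,6,7,8,9} 14  {4,5,6,7,8,9} 10
  7 to go: {1,4,5,6,7,8,9} 24  {3,4,5,6,7,8,9} 10
  8 to go: {1,3,4,5,6,7,8,9} 34  {2,3,4,5,6,7,8,9} 10
  if 0:x drops first: 44 orders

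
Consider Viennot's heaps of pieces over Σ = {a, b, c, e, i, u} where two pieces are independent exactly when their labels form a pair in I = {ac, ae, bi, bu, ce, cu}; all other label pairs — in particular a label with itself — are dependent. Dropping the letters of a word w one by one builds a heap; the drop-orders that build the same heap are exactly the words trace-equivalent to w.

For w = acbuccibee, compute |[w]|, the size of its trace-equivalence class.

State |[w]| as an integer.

drop 0:a onto floor
drop 1:c onto floor
drop 2:b onto {0:a, 1:c}
drop 3:u onto {0:a}
drop 4:c onto {2:b}
drop 5:c onto {4:c}
drop 6:i onto {3:u, 5:c}
drop 7:b onto {5:c}
drop 8:e onto {6:i, 7:b}
drop 9:e onto {8:e}
ground layer = {0:a, 1:c}
drop-orders for the pieces not yet dropped (sum over which currently-grounded one goes next):
  1 to go: {9} 1
  2 to go: {8,9} 1
  3 to go: {6,8,9} 1  {7,8,9} 1
  4 to go: {3,6,8,9} 1  {6,7,8,9} 2
  5 to go: {3,6,7,8,9} 3  {5,6,7,8,9} 2
  6 to go: {3,5,6,7,8,9} 5  {4,5,6,7,8,9} 2
  7 to go: {2,4,5,6,7,8,9} 2  {3,4,5,6,7,8,9} 7
  8 to go: {1,2,4,5,6,7,8,9} 2  {2,3,4,5,6,7,8,9} 9
  if 0:a drops first: 11 orders
  if 1:c drops first: 9 orders
heap linearizations: 20

20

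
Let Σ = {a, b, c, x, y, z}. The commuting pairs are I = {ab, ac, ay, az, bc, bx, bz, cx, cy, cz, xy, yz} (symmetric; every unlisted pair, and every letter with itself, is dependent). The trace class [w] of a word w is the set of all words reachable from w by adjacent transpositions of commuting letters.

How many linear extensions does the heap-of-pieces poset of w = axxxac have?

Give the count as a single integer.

#0=a has no predecessor
#1=x depends on [0:a]
#2=x depends on [1:x]
#3=x depends on [2:x]
#4=a depends on [3:x]
#5=c has no predecessor
sources: [0:a, 5:c]
N(rest) = Σ N(rest − s) over sources s of rest; N(one piece) = 1:
  size 1 → [4]=1  [5]=1
  size 2 → [3,4]=1  [4,5]=2
  size 3 → [2,3,4]=1  [3,4,5]=3
  size 4 → [1,2,3,4]=1  [2,3,4,5]=4
  first=0(a) contributes 5
  first=5(c) contributes 1
|[w]| = 6

6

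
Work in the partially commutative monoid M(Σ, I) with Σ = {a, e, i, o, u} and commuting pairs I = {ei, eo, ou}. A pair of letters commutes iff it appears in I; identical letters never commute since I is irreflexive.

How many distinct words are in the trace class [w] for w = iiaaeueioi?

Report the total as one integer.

#0=i has no predecessor
#1=i depends on [0:i]
#2=a depends on [1:i]
#3=a depends on [2:a]
#4=e depends on [3:a]
#5=u depends on [4:e]
#6=e depends on [5:u]
#7=i depends on [5:u]
#8=o depends on [7:i]
#9=i depends on [8:o]
sources: [0:i]
N(rest) = Σ N(rest − s) over sources s of rest; N(one piece) = 1:
  size 1 → [6]=1  [9]=1
  size 2 → [6,9]=2  [8,9]=1
  size 3 → [6,8,9]=3  [7,8,9]=1
  size 4 → [6,7,8,9]=4
  size 5 → [5,6,7,8,9]=4
  size 6 → [4,5,6,7,8,9]=4
  size 7 → [3,4,5,6,7,8,9]=4
  size 8 → [2,3,4,5,6,7,8,9]=4
  first=0(i) contributes 4

4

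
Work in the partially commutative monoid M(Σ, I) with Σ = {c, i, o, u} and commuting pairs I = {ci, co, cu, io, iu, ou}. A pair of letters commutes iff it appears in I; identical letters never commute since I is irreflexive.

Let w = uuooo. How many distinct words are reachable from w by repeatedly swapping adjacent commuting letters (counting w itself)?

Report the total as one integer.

10

piece 0:u — minimal
piece 1:u rests on {0:u}
piece 2:o — minimal
piece 3:o rests on {2:o}
piece 4:o rests on {3:o}
minimal pieces: {0:u, 2:o}
ways to finish when only these pieces remain (= sum over removing one remaining piece with nothing left below it):
  1 left: {1}→1  {4}→1
  2 left: {0,1}→1  {1,4}→2  {3,4}→1
  3 left: {0,1,4}→3  {1,3,4}→3  {2,3,4}→1
  placing 0:u first → 4 extensions
  placing 2:o first → 6 extensions
total linear extensions = 10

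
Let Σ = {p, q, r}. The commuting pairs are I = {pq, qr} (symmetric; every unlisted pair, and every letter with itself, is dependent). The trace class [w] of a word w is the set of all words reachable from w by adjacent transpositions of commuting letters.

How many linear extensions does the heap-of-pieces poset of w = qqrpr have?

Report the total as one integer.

0(q) covers ∅
1(q) covers 0:q
2(r) covers ∅
3(p) covers 2:r
4(r) covers 3:p
floor of heap: 0:q, 2:r
completions by unplaced set U, small U first (add the entries for U minus each lowest piece of U):
  |U|=1: {1}:1  {4}:1
  |U|=2: {0,1}:1  {1,4}:2  {3,4}:1
  |U|=3: {0,1,4}:3  {1,3,4}:3  {2,3,4}:1
  start at 0(q): 4
  start at 2(r): 6
sum over floor = 10

10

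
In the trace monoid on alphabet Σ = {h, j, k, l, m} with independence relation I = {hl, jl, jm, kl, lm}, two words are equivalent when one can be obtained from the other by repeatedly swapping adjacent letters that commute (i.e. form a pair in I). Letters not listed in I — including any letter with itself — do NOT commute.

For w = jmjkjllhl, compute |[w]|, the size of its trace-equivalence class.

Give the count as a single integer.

#0=j has no predecessor
#1=m has no predecessor
#2=j depends on [0:j]
#3=k depends on [1:m, 2:j]
#4=j depends on [3:k]
#5=l has no predecessor
#6=l depends on [5:l]
#7=h depends on [4:j]
#8=l depends on [6:l]
sources: [0:j, 1:m, 5:l]
N(rest) = Σ N(rest − s) over sources s of rest; N(one piece) = 1:
  size 1 → [7]=1  [8]=1
  size 2 → [4,7]=1  [6,8]=1  [7,8]=2
  size 3 → [3,4,7]=1  [4,7,8]=3  [5,6,8]=1  [6,7,8]=3
  size 4 → [1,3,4,7]=1  [2,3,4,7]=1  [3,4,7,8]=4  [4,6,7,8]=6  [5,6,7,8]=4
  size 5 → [0,2,3,4,7]=1  [1,2,3,4,7]=2  [1,3,4,7,8]=5  [2,3,4,7,8]=5  [3,4,6,7,8]=10  [4,5,6,7,8]=10
  size 6 → [0,1,2,3,4,7]=3  [0,2,3,4,7,8]=6  [1,2,3,4,7,8]=12  [1,3,4,6,7,8]=15  [2,3,4,6,7,8]=15  [3,4,5,6,7,8]=20
  size 7 → [0,1,2,3,4,7,8]=21  [0,2,3,4,6,7,8]=21  [1,2,3,4,6,7,8]=42  [1,3,4,5,6,7,8]=35  [2,3,4,5,6,7,8]=35
  first=0(j) contributes 112
  first=1(m) contributes 56
  first=5(l) contributes 84
|[w]| = 252

252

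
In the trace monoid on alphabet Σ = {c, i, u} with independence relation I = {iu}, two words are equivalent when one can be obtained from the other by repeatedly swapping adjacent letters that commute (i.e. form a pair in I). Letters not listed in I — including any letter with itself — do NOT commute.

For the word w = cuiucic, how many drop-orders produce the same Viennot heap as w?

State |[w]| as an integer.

0(c) covers ∅
1(u) covers 0:c
2(i) covers 0:c
3(u) covers 1:u
4(c) covers 2:i, 3:u
5(i) covers 4:c
6(c) covers 5:i
floor of heap: 0:c
completions by unplaced set U, small U first (add the entries for U minus each lowest piece of U):
  |U|=1: {6}:1
  |U|=2: {5,6}:1
  |U|=3: {4,5,6}:1
  |U|=4: {2,4,5,6}:1  {3,4,5,6}:1
  |U|=5: {1,3,4,5,6}:1  {2,3,4,5,6}:2
  start at 0(c): 3

3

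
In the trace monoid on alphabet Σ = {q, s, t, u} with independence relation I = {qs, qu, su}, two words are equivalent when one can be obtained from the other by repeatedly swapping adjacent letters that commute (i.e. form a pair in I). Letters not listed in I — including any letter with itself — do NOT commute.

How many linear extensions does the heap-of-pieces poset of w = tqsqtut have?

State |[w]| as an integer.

0(t) covers ∅
1(q) covers 0:t
2(s) covers 0:t
3(q) covers 1:q
4(t) covers 2:s, 3:q
5(u) covers 4:t
6(t) covers 5:u
floor of heap: 0:t
completions by unplaced set U, small U first (add the entries for U minus each lowest piece of U):
  |U|=1: {6}:1
  |U|=2: {5,6}:1
  |U|=3: {4,5,6}:1
  |U|=4: {2,4,5,6}:1  {3,4,5,6}:1
  |U|=5: {1,3,4,5,6}:1  {2,3,4,5,6}:2
  start at 0(t): 3

3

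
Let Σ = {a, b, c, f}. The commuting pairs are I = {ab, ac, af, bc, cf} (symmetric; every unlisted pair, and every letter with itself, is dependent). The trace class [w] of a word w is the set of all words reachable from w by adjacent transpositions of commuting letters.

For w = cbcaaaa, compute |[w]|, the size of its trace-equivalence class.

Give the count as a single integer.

#0=c has no predecessor
#1=b has no predecessor
#2=c depends on [0:c]
#3=a has no predecessor
#4=a depends on [3:a]
#5=a depends on [4:a]
#6=a depends on [5:a]
sources: [0:c, 1:b, 3:a]
N(rest) = Σ N(rest − s) over sources s of rest; N(one piece) = 1:
  size 1 → [1]=1  [2]=1  [6]=1
  size 2 → [0,2]=1  [1,2]=2  [1,6]=2  [2,6]=2  [5,6]=1
  size 3 → [0,1,2]=3  [0,2,6]=3  [1,2,6]=6  [1,5,6]=3  [2,5,6]=3  [4,5,6]=1
  size 4 → [0,1,2,6]=12  [0,2,5,6]=6  [1,2,5,6]=12  [1,4,5,6]=4  [2,4,5,6]=4  [3,4,5,6]=1
  size 5 → [0,1,2,5,6]=30  [0,2,4,5,6]=10  [1,2,4,5,6]=20  [1,3,4,5,6]=5  [2,3,4,5,6]=5
  first=0(c) contributes 30
  first=1(b) contributes 15
  first=3(a) contributes 60
|[w]| = 105

105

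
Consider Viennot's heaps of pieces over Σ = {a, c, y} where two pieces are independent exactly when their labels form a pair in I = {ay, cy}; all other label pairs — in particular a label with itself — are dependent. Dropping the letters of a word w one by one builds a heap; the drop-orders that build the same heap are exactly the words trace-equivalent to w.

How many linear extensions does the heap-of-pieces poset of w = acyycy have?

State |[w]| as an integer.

drop 0:a onto floor
drop 1:c onto {0:a}
drop 2:y onto floor
drop 3:y onto {2:y}
drop 4:c onto {1:c}
drop 5:y onto {3:y}
ground layer = {0:a, 2:y}
drop-orders for the pieces not yet dropped (sum over which currently-grounded one goes next):
  1 to go: {4} 1  {5} 1
  2 to go: {1,4} 1  {3,5} 1  {4,5} 2
  3 to go: {0,1,4} 1  {1,4,5} 3  {2,3,5} 1  {3,4,5} 3
  4 to go: {0,1,4,5} 4  {1,3,4,5} 6  {2,3,4,5} 4
  if 0:a drops first: 10 orders
  if 2:y drops first: 10 orders
heap linearizations: 20

20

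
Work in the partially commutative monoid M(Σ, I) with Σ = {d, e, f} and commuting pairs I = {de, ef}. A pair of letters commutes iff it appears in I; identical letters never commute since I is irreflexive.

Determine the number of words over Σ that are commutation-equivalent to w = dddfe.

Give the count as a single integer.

5

piece 0:d — minimal
piece 1:d rests on {0:d}
piece 2:d rests on {1:d}
piece 3:f rests on {2:d}
piece 4:e — minimal
minimal pieces: {0:d, 4:e}
ways to finish when only these pieces remain (= sum over removing one remaining piece with nothing left below it):
  1 left: {3}→1  {4}→1
  2 left: {2,3}→1  {3,4}→2
  3 left: {1,2,3}→1  {2,3,4}→3
  placing 0:d first → 4 extensions
  placing 4:e first → 1 extensions
total linear extensions = 5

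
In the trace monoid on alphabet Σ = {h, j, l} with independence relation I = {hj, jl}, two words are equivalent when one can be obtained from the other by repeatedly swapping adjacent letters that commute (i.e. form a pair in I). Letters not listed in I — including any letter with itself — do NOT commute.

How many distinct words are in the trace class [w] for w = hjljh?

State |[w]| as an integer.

#0=h has no predecessor
#1=j has no predecessor
#2=l depends on [0:h]
#3=j depends on [1:j]
#4=h depends on [2:l]
sources: [0:h, 1:j]
N(rest) = Σ N(rest − s) over sources s of rest; N(one piece) = 1:
  size 1 → [3]=1  [4]=1
  size 2 → [1,3]=1  [2,4]=1  [3,4]=2
  size 3 → [0,2,4]=1  [1,3,4]=3  [2,3,4]=3
  first=0(h) contributes 6
  first=1(j) contributes 4
|[w]| = 10

10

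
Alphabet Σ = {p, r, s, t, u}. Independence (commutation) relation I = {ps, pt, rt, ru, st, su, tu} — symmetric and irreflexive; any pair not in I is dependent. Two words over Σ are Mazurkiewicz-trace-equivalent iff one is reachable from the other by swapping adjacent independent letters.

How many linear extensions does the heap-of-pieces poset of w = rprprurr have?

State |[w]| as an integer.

drop 0:r onto floor
drop 1:p onto {0:r}
drop 2:r onto {1:p}
drop 3:p onto {2:r}
drop 4:r onto {3:p}
drop 5:u onto {3:p}
drop 6:r onto {4:r}
drop 7:r onto {6:r}
ground layer = {0:r}
drop-orders for the pieces not yet dropped (sum over which currently-grounded one goes next):
  1 to go: {5} 1  {7} 1
  2 to go: {5,7} 2  {6,7} 1
  3 to go: {4,6,7} 1  {5,6,7} 3
  4 to go: {4,5,6,7} 4
  5 to go: {3,4,5,6,7} 4
  6 to go: {2,3,4,5,6,7} 4
  if 0:r drops first: 4 orders

4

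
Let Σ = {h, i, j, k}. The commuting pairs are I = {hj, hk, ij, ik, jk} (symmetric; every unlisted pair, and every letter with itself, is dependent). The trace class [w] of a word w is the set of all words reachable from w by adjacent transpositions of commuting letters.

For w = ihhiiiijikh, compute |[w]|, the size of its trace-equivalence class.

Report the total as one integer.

110

#0=i has no predecessor
#1=h depends on [0:i]
#2=h depends on [1:h]
#3=i depends on [2:h]
#4=i depends on [3:i]
#5=i depends on [4:i]
#6=i depends on [5:i]
#7=j has no predecessor
#8=i depends on [6:i]
#9=k has no predecessor
#10=h depends on [8:i]
sources: [0:i, 7:j, 9:k]
N(rest) = Σ N(rest − s) over sources s of rest; N(one piece) = 1:
  size 1 → [7]=1  [9]=1  [10]=1
  size 2 → [7,9]=2  [7,10]=2  [8,10]=1  [9,10]=2
  size 3 → [6,8,10]=1  [7,8,10]=3  [7,9,10]=6  [8,9,10]=3
  size 4 → [5,6,8,10]=1  [6,7,8,10]=4  [6,8,9,10]=4  [7,8,9,10]=12
  size 5 → [4,5,6,8,10]=1  [5,6,7,8,10]=5  [5,6,8,9,10]=5  [6,7,8,9,10]=20
  size 6 → [3,4,5,6,8,10]=1  [4,5,6,7,8,10]=6  [4,5,6,8,9,10]=6  [5,6,7,8,9,10]=30
  size 7 → [2,3,4,5,6,8,10]=1  [3,4,5,6,7,8,10]=7  [3,4,5,6,8,9,10]=7  [4,5,6,7,8,9,10]=42
  size 8 → [1,2,3,4,5,6,8,10]=1  [2,3,4,5,6,7,8,10]=8  [2,3,4,5,6,8,9,10]=8  [3,4,5,6,7,8,9,10]=56
  size 9 → [0,1,2,3,4,5,6,8,10]=1  [1,2,3,4,5,6,7,8,10]=9  [1,2,3,4,5,6,8,9,10]=9  [2,3,4,5,6,7,8,9,10]=72
  first=0(i) contributes 90
  first=7(j) contributes 10
  first=9(k) contributes 10
|[w]| = 110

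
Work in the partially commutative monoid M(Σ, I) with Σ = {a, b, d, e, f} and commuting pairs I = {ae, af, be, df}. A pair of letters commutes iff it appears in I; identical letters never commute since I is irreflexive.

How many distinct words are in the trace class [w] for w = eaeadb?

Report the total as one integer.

piece 0:e — minimal
piece 1:a — minimal
piece 2:e rests on {0:e}
piece 3:a rests on {1:a}
piece 4:d rests on {2:e, 3:a}
piece 5:b rests on {4:d}
minimal pieces: {0:e, 1:a}
ways to finish when only these pieces remain (= sum over removing one remaining piece with nothing left below it):
  1 left: {5}→1
  2 left: {4,5}→1
  3 left: {2,4,5}→1  {3,4,5}→1
  4 left: {0,2,4,5}→1  {1,3,4,5}→1  {2,3,4,5}→2
  placing 0:e first → 3 extensions
  placing 1:a first → 3 extensions
total linear extensions = 6

6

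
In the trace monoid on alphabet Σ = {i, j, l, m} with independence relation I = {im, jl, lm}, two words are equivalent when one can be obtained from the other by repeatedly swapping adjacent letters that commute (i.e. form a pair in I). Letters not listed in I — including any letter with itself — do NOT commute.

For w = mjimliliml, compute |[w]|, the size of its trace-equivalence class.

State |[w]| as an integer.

28

piece 0:m — minimal
piece 1:j rests on {0:m}
piece 2:i rests on {1:j}
piece 3:m rests on {1:j}
piece 4:l rests on {2:i}
piece 5:i rests on {4:l}
piece 6:l rests on {5:i}
piece 7:i rests on {6:l}
piece 8:m rests on {3:m}
piece 9:l rests on {7:i}
minimal pieces: {0:m}
ways to finish when only these pieces remain (= sum over removing one remaining piece with nothing left below it):
  1 left: {8}→1  {9}→1
  2 left: {3,8}→1  {7,9}→1  {8,9}→2
  3 left: {3,8,9}→3  {6,7,9}→1  {7,8,9}→3
  4 left: {3,7,8,9}→6  {5,6,7,9}→1  {6,7,8,9}→4
  5 left: {3,6,7,8,9}→10  {4,5,6,7,9}→1  {5,6,7,8,9}→5
  6 left: {2,4,5,6,7,9}→1  {3,5,6,7,8,9}→15  {4,5,6,7,8,9}→6
  7 left: {2,4,5,6,7,8,9}→7  {3,4,5,6,7,8,9}→21
  8 left: {2,3,4,5,6,7,8,9}→28
  placing 0:m first → 28 extensions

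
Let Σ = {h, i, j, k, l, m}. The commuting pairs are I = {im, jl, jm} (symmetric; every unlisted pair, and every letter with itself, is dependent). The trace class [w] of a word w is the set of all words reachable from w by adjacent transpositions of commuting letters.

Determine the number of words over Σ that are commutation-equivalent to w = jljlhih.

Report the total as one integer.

6

#0=j has no predecessor
#1=l has no predecessor
#2=j depends on [0:j]
#3=l depends on [1:l]
#4=h depends on [2:j, 3:l]
#5=i depends on [4:h]
#6=h depends on [5:i]
sources: [0:j, 1:l]
N(rest) = Σ N(rest − s) over sources s of rest; N(one piece) = 1:
  size 1 → [6]=1
  size 2 → [5,6]=1
  size 3 → [4,5,6]=1
  size 4 → [2,4,5,6]=1  [3,4,5,6]=1
  size 5 → [0,2,4,5,6]=1  [1,3,4,5,6]=1  [2,3,4,5,6]=2
  first=0(j) contributes 3
  first=1(l) contributes 3
|[w]| = 6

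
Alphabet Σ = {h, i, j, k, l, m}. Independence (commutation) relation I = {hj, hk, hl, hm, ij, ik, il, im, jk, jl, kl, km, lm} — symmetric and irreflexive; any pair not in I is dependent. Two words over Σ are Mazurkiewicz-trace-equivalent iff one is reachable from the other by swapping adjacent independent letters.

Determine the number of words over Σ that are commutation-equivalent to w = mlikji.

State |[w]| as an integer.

180

#0=m has no predecessor
#1=l has no predecessor
#2=i has no predecessor
#3=k has no predecessor
#4=j depends on [0:m]
#5=i depends on [2:i]
sources: [0:m, 1:l, 2:i, 3:k]
N(rest) = Σ N(rest − s) over sources s of rest; N(one piece) = 1:
  size 1 → [1]=1  [3]=1  [4]=1  [5]=1
  size 2 → [0,4]=1  [1,3]=2  [1,4]=2  [1,5]=2  [2,5]=1  [3,4]=2  [3,5]=2  [4,5]=2
  size 3 → [0,1,4]=3  [0,3,4]=3  [0,4,5]=3  [1,2,5]=3  [1,3,4]=6  [1,3,5]=6  [1,4,5]=6  [2,3,5]=3  [2,4,5]=3  [3,4,5]=6
  size 4 → [0,1,3,4]=12  [0,1,4,5]=12  [0,2,4,5]=6  [0,3,4,5]=12  [1,2,3,5]=12  [1,2,4,5]=12  [1,3,4,5]=24  [2,3,4,5]=12
  first=0(m) contributes 60
  first=1(l) contributes 30
  first=2(i) contributes 60
  first=3(k) contributes 30
|[w]| = 180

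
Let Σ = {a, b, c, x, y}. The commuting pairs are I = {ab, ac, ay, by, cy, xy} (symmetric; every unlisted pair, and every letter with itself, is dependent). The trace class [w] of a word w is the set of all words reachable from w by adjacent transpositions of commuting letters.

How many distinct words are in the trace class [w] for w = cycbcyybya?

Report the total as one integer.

1260

0(c) covers ∅
1(y) covers ∅
2(c) covers 0:c
3(b) covers 2:c
4(c) covers 3:b
5(y) covers 1:y
6(y) covers 5:y
7(b) covers 4:c
8(y) covers 6:y
9(a) covers ∅
floor of heap: 0:c, 1:y, 9:a
completions by unplaced set U, small U first (add the entries for U minus each lowest piece of U):
  |U|=1: {7}:1  {8}:1  {9}:1
  |U|=2: {4,7}:1  {6,8}:1  {7,8}:2  {7,9}:2  {8,9}:2
  |U|=3: {3,4,7}:1  {4,7,8}:3  {4,7,9}:3  {5,6,8}:1  {6,7,8}:3  {6,8,9}:3  {7,8,9}:6
  |U|=4: {1,5,6,8}:1  {2,3,4,7}:1  {3,4,7,8}:4  {3,4,7,9}:4  {4,6,7,8}:6  {4,7,8,9}:12  {5,6,7,8}:4  {5,6,8,9}:4  {6,7,8,9}:12
  |U|=5: {0,2,3,4,7}:1  {1,5,6,7,8}:5  {1,5,6,8,9}:5  {2,3,4,7,8}:5  {2,3,4,7,9}:5  {3,4,6,7,8}:10  {3,4,7,8,9}:20  {4,5,6,7,8}:10  {4,6,7,8,9}:30  {5,6,7,8,9}:20
  |U|=6: {0,2,3,4,7,8}:6  {0,2,3,4,7,9}:6  {1,4,5,6,7,8}:15  {1,5,6,7,8,9}:30  {2,3,4,6,7,8}:15  {2,3,4,7,8,9}:30  {3,4,5,6,7,8}:20  {3,4,6,7,8,9}:60  {4,5,6,7,8,9}:60
  |U|=7: {0,2,3,4,6,7,8}:21  {0,2,3,4,7,8,9}:42  {1,3,4,5,6,7,8}:35  {1,4,5,6,7,8,9}:105  {2,3,4,5,6,7,8}:35  {2,3,4,6,7,8,9}:105  {3,4,5,6,7,8,9}:140
  |U|=8: {0,2,3,4,5,6,7,8}:56  {0,2,3,4,6,7,8,9}:168  {1,2,3,4,5,6,7,8}:70  {1,3,4,5,6,7,8,9}:280  {2,3,4,5,6,7,8,9}:280
  start at 0(c): 630
  start at 1(y): 504
  start at 9(a): 126
sum over floor = 1260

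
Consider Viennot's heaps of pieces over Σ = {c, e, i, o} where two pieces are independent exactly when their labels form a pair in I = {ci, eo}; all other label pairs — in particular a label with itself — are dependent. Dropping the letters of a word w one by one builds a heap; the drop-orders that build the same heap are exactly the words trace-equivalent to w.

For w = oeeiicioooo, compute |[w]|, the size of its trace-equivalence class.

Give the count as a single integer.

12

#0=o has no predecessor
#1=e has no predecessor
#2=e depends on [1:e]
#3=i depends on [0:o, 2:e]
#4=i depends on [3:i]
#5=c depends on [0:o, 2:e]
#6=i depends on [4:i]
#7=o depends on [5:c, 6:i]
#8=o depends on [7:o]
#9=o depends on [8:o]
#10=o depends on [9:o]
sources: [0:o, 1:e]
N(rest) = Σ N(rest − s) over sources s of rest; N(one piece) = 1:
  size 1 → [10]=1
  size 2 → [9,10]=1
  size 3 → [8,9,10]=1
  size 4 → [7,8,9,10]=1
  size 5 → [5,7,8,9,10]=1  [6,7,8,9,10]=1
  size 6 → [4,6,7,8,9,10]=1  [5,6,7,8,9,10]=2
  size 7 → [3,4,6,7,8,9,10]=1  [4,5,6,7,8,9,10]=3
  size 8 → [3,4,5,6,7,8,9,10]=4
  size 9 → [0,3,4,5,6,7,8,9,10]=4  [2,3,4,5,6,7,8,9,10]=4
  first=0(o) contributes 4
  first=1(e) contributes 8
|[w]| = 12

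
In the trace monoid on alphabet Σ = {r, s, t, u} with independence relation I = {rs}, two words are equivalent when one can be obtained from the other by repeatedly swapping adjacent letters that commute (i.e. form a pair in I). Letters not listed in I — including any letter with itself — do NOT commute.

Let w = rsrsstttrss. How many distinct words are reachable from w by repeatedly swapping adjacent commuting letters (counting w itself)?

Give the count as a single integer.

piece 0:r — minimal
piece 1:s — minimal
piece 2:r rests on {0:r}
piece 3:s rests on {1:s}
piece 4:s rests on {3:s}
piece 5:t rests on {2:r, 4:s}
piece 6:t rests on {5:t}
piece 7:t rests on {6:t}
piece 8:r rests on {7:t}
piece 9:s rests on {7:t}
piece 10:s rests on {9:s}
minimal pieces: {0:r, 1:s}
ways to finish when only these pieces remain (= sum over removing one remaining piece with nothing left below it):
  1 left: {8}→1  {10}→1
  2 left: {8,10}→2  {9,10}→1
  3 left: {8,9,10}→3
  4 left: {7,8,9,10}→3
  5 left: {6,7,8,9,10}→3
  6 left: {5,6,7,8,9,10}→3
  7 left: {2,5,6,7,8,9,10}→3  {4,5,6,7,8,9,10}→3
  8 left: {0,2,5,6,7,8,9,10}→3  {2,4,5,6,7,8,9,10}→6  {3,4,5,6,7,8,9,10}→3
  9 left: {0,2,4,5,6,7,8,9,10}→9  {1,3,4,5,6,7,8,9,10}→3  {2,3,4,5,6,7,8,9,10}→9
  placing 0:r first → 12 extensions
  placing 1:s first → 18 extensions
total linear extensions = 30

30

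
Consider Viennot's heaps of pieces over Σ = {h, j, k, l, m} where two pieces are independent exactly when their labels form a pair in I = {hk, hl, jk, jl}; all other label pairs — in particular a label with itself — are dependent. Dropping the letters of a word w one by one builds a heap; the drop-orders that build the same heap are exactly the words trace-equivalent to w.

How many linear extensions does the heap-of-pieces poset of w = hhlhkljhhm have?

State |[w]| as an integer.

#0=h has no predecessor
#1=h depends on [0:h]
#2=l has no predecessor
#3=h depends on [1:h]
#4=k depends on [2:l]
#5=l depends on [4:k]
#6=j depends on [3:h]
#7=h depends on [6:j]
#8=h depends on [7:h]
#9=m depends on [5:l, 8:h]
sources: [0:h, 2:l]
N(rest) = Σ N(rest − s) over sources s of rest; N(one piece) = 1:
  size 1 → [9]=1
  size 2 → [5,9]=1  [8,9]=1
  size 3 → [4,5,9]=1  [5,8,9]=2  [7,8,9]=1
  size 4 → [2,4,5,9]=1  [4,5,8,9]=3  [5,7,8,9]=3  [6,7,8,9]=1
  size 5 → [2,4,5,8,9]=4  [3,6,7,8,9]=1  [4,5,7,8,9]=6  [5,6,7,8,9]=4
  size 6 → [1,3,6,7,8,9]=1  [2,4,5,7,8,9]=10  [3,5,6,7,8,9]=5  [4,5,6,7,8,9]=10
  size 7 → [0,1,3,6,7,8,9]=1  [1,3,5,6,7,8,9]=6  [2,4,5,6,7,8,9]=20  [3,4,5,6,7,8,9]=15
  size 8 → [0,1,3,5,6,7,8,9]=7  [1,3,4,5,6,7,8,9]=21  [2,3,4,5,6,7,8,9]=35
  first=0(h) contributes 56
  first=2(l) contributes 28
|[w]| = 84

84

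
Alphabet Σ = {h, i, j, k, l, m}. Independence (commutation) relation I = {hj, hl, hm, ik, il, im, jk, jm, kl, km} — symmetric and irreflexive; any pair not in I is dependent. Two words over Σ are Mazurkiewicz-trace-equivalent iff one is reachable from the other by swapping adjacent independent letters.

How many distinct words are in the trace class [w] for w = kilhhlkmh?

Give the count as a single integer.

#0=k has no predecessor
#1=i has no predecessor
#2=l has no predecessor
#3=h depends on [0:k, 1:i]
#4=h depends on [3:h]
#5=l depends on [2:l]
#6=k depends on [4:h]
#7=m depends on [5:l]
#8=h depends on [6:k]
sources: [0:k, 1:i, 2:l]
N(rest) = Σ N(rest − s) over sources s of rest; N(one piece) = 1:
  size 1 → [7]=1  [8]=1
  size 2 → [5,7]=1  [6,8]=1  [7,8]=2
  size 3 → [2,5,7]=1  [4,6,8]=1  [5,7,8]=3  [6,7,8]=3
  size 4 → [2,5,7,8]=4  [3,4,6,8]=1  [4,6,7,8]=4  [5,6,7,8]=6
  size 5 → [0,3,4,6,8]=1  [1,3,4,6,8]=1  [2,5,6,7,8]=10  [3,4,6,7,8]=5  [4,5,6,7,8]=10
  size 6 → [0,1,3,4,6,8]=2  [0,3,4,6,7,8]=6  [1,3,4,6,7,8]=6  [2,4,5,6,7,8]=20  [3,4,5,6,7,8]=15
  size 7 → [0,1,3,4,6,7,8]=14  [0,3,4,5,6,7,8]=21  [1,3,4,5,6,7,8]=21  [2,3,4,5,6,7,8]=35
  first=0(k) contributes 56
  first=1(i) contributes 56
  first=2(l) contributes 56
|[w]| = 168

168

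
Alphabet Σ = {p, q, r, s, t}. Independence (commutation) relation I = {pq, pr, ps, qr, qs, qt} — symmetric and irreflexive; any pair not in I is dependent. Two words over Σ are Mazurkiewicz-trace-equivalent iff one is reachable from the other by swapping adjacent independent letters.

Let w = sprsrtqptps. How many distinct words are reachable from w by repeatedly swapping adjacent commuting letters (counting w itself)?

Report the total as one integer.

drop 0:s onto floor
drop 1:p onto floor
drop 2:r onto {0:s}
drop 3:s onto {2:r}
drop 4:r onto {3:s}
drop 5:t onto {1:p, 4:r}
drop 6:q onto floor
drop 7:p onto {5:t}
drop 8:t onto {7:p}
drop 9:p onto {8:t}
drop 10:s onto {8:t}
ground layer = {0:s, 1:p, 6:q}
drop-orders for the pieces not yet dropped (sum over which currently-grounded one goes next):
  1 to go: {6} 1  {9} 1  {10} 1
  2 to go: {6,9} 2  {6,10} 2  {9,10} 2
  3 to go: {6,9,10} 6  {8,9,10} 2
  4 to go: {6,8,9,10} 8  {7,8,9,10} 2
  5 to go: {5,7,8,9,10} 2  {6,7,8,9,10} 10
  6 to go: {1,5,7,8,9,10} 2  {4,5,7,8,9,10} 2  {5,6,7,8,9,10} 12
  7 to go: {1,4,5,7,8,9,10} 4  {1,5,6,7,8,9,10} 14  {3,4,5,7,8,9,10} 2  {4,5,6,7,8,9,10} 14
  8 to go: {1,3,4,5,7,8,9,10} 6  {1,4,5,6,7,8,9,10} 32  {2,3,4,5,7,8,9,10} 2  {3,4,5,6,7,8,9,10} 16
  9 to go: {0,2,3,4,5,7,8,9,10} 2  {1,2,3,4,5,7,8,9,10} 8  {1,3,4,5,6,7,8,9,10} 54  {2,3,4,5,6,7,8,9,10} 18
  if 0:s drops first: 80 orders
  if 1:p drops first: 20 orders
  if 6:q drops first: 10 orders
heap linearizations: 110

110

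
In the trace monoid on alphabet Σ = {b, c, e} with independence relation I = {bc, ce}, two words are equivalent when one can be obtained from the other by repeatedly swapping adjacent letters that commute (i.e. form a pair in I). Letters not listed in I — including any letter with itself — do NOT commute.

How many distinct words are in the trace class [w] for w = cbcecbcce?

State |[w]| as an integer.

126

#0=c has no predecessor
#1=b has no predecessor
#2=c depends on [0:c]
#3=e depends on [1:b]
#4=c depends on [2:c]
#5=b depends on [3:e]
#6=c depends on [4:c]
#7=c depends on [6:c]
#8=e depends on [5:b]
sources: [0:c, 1:b]
N(rest) = Σ N(rest − s) over sources s of rest; N(one piece) = 1:
  size 1 → [7]=1  [8]=1
  size 2 → [5,8]=1  [6,7]=1  [7,8]=2
  size 3 → [3,5,8]=1  [4,6,7]=1  [5,7,8]=3  [6,7,8]=3
  size 4 → [1,3,5,8]=1  [2,4,6,7]=1  [3,5,7,8]=4  [4,6,7,8]=4  [5,6,7,8]=6
  size 5 → [0,2,4,6,7]=1  [1,3,5,7,8]=5  [2,4,6,7,8]=5  [3,5,6,7,8]=10  [4,5,6,7,8]=10
  size 6 → [0,2,4,6,7,8]=6  [1,3,5,6,7,8]=15  [2,4,5,6,7,8]=15  [3,4,5,6,7,8]=20
  size 7 → [0,2,4,5,6,7,8]=21  [1,3,4,5,6,7,8]=35  [2,3,4,5,6,7,8]=35
  first=0(c) contributes 70
  first=1(b) contributes 56
|[w]| = 126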